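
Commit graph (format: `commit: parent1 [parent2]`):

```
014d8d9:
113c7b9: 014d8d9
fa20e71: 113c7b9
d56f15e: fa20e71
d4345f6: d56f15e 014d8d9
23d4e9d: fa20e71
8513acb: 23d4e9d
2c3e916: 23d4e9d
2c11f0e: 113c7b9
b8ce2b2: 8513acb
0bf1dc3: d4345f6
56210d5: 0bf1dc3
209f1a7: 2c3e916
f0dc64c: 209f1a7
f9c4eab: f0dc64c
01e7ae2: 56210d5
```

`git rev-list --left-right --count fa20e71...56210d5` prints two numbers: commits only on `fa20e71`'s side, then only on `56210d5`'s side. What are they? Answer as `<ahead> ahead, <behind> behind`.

Reachable from fa20e71: {014d8d9, 113c7b9, fa20e71}.
Reachable from 56210d5: {014d8d9, 0bf1dc3, 113c7b9, 56210d5, d4345f6, d56f15e, fa20e71}.
Only in fa20e71's history (ahead): {} — 0.
Only in 56210d5's history (behind): {0bf1dc3, 56210d5, d4345f6, d56f15e} — 4.

0 ahead, 4 behind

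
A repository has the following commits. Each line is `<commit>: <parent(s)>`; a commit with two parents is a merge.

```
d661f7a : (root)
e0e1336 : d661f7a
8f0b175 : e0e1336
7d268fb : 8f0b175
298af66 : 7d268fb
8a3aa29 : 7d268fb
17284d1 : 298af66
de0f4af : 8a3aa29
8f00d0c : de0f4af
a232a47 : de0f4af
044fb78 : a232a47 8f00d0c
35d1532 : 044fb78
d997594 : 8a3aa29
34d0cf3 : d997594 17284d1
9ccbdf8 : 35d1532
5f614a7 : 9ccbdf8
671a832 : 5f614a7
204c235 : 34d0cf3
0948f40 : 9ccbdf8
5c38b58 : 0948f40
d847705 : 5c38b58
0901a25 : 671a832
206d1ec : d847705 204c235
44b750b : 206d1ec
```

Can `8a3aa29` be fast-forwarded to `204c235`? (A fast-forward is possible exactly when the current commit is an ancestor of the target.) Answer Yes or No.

A fast-forward from 8a3aa29 to 204c235 is possible iff 8a3aa29 is an ancestor of 204c235.
Ancestors of 204c235: {17284d1, 204c235, 298af66, 34d0cf3, 7d268fb, 8a3aa29, 8f0b175, d661f7a, d997594, e0e1336}.
8a3aa29 is among them, so fast-forward is possible.

Yes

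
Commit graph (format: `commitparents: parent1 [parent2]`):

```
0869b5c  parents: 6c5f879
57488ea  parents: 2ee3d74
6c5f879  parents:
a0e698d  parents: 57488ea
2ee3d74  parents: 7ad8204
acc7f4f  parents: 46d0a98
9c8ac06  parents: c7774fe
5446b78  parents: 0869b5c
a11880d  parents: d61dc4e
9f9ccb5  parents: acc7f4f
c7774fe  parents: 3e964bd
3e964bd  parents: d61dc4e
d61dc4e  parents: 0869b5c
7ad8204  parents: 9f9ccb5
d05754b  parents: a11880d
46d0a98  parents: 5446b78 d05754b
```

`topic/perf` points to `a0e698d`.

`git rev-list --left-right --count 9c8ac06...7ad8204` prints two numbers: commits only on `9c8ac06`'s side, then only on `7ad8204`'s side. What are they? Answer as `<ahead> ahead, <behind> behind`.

Reachable from 9c8ac06: {0869b5c, 3e964bd, 6c5f879, 9c8ac06, c7774fe, d61dc4e}.
Reachable from 7ad8204: {0869b5c, 46d0a98, 5446b78, 6c5f879, 7ad8204, 9f9ccb5, a11880d, acc7f4f, d05754b, d61dc4e}.
Only in 9c8ac06's history (ahead): {3e964bd, 9c8ac06, c7774fe} — 3.
Only in 7ad8204's history (behind): {46d0a98, 5446b78, 7ad8204, 9f9ccb5, a11880d, acc7f4f, d05754b} — 7.

3 ahead, 7 behind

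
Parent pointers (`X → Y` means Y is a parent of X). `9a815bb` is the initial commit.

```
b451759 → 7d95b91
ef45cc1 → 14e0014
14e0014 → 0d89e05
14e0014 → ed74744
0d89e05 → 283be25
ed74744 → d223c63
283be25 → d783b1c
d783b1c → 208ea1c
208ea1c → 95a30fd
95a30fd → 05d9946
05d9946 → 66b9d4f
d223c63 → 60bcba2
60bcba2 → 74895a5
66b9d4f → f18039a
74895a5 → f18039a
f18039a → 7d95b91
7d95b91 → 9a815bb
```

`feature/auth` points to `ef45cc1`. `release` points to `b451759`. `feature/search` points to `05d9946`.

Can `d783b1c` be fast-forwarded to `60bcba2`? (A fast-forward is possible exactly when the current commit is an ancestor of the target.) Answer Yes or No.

A fast-forward from d783b1c to 60bcba2 is possible iff d783b1c is an ancestor of 60bcba2.
Ancestors of 60bcba2: {60bcba2, 74895a5, 7d95b91, 9a815bb, f18039a}.
d783b1c is not among them, so fast-forward is not possible.

No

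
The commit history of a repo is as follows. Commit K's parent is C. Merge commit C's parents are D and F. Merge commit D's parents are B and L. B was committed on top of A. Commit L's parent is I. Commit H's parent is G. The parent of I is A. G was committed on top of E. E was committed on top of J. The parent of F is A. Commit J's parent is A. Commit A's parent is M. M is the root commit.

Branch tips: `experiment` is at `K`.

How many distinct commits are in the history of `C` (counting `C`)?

8

Walking parent pointers from C: reachable set = {A, B, C, D, F, I, L, M}.
That is 8 commits.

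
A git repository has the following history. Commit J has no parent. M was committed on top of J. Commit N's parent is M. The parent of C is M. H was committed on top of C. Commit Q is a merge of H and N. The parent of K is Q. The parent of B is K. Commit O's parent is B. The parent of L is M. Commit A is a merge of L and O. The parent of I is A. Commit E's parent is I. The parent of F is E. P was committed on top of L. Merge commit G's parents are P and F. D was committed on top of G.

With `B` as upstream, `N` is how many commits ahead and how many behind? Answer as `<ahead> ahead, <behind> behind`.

Reachable from N: {J, M, N}.
Reachable from B: {B, C, H, J, K, M, N, Q}.
Only in N's history (ahead): {} — 0.
Only in B's history (behind): {B, C, H, K, Q} — 5.

0 ahead, 5 behind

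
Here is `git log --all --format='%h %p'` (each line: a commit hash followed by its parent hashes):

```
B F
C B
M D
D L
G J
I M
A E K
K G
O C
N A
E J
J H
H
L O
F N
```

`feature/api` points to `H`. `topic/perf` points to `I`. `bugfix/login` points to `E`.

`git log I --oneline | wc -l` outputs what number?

15

Walking parent pointers from I: reachable set = {A, B, C, D, E, F, G, H, I, J, K, L, M, N, O}.
That is 15 commits.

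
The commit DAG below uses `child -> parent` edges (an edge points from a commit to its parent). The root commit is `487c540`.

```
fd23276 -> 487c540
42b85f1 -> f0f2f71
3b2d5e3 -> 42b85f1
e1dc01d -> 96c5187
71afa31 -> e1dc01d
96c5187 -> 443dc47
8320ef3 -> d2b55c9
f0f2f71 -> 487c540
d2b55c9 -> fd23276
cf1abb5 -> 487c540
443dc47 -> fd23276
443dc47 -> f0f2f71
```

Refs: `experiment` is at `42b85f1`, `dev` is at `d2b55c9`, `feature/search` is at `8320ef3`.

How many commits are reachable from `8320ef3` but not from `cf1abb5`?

3

Reachable from 8320ef3: {487c540, 8320ef3, d2b55c9, fd23276}.
Reachable from cf1abb5: {487c540, cf1abb5}.
In 8320ef3's history but not cf1abb5's: {8320ef3, d2b55c9, fd23276} — 3 commits.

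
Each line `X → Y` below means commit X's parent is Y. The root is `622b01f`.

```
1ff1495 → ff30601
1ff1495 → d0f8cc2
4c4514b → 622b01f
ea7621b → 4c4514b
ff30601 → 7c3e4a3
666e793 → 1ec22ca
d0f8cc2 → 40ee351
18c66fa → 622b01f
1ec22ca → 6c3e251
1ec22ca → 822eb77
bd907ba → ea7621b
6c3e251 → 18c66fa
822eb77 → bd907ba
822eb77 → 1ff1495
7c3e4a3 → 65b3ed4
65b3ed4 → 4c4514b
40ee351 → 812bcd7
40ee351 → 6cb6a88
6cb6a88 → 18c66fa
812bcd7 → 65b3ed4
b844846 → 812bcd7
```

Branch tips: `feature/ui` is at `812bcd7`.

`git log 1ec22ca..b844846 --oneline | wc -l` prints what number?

1

Reachable from b844846: {4c4514b, 622b01f, 65b3ed4, 812bcd7, b844846}.
Reachable from 1ec22ca: {18c66fa, 1ec22ca, 1ff1495, 40ee351, 4c4514b, 622b01f, 65b3ed4, 6c3e251, 6cb6a88, 7c3e4a3, 812bcd7, 822eb77, bd907ba, d0f8cc2, ea7621b, ff30601}.
In b844846's history but not 1ec22ca's: {b844846} — 1 commit.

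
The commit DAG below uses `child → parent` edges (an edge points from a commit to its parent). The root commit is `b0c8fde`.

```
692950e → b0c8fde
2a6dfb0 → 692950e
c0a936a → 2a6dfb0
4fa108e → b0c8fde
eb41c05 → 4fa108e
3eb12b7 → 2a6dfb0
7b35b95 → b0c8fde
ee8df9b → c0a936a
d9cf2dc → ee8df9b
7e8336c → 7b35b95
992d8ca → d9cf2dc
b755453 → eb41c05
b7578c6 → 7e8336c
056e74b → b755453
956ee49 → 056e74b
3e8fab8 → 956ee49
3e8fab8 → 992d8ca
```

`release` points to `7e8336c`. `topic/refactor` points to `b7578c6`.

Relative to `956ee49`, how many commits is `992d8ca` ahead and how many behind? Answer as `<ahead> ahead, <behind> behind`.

6 ahead, 5 behind

Reachable from 992d8ca: {2a6dfb0, 692950e, 992d8ca, b0c8fde, c0a936a, d9cf2dc, ee8df9b}.
Reachable from 956ee49: {056e74b, 4fa108e, 956ee49, b0c8fde, b755453, eb41c05}.
Only in 992d8ca's history (ahead): {2a6dfb0, 692950e, 992d8ca, c0a936a, d9cf2dc, ee8df9b} — 6.
Only in 956ee49's history (behind): {056e74b, 4fa108e, 956ee49, b755453, eb41c05} — 5.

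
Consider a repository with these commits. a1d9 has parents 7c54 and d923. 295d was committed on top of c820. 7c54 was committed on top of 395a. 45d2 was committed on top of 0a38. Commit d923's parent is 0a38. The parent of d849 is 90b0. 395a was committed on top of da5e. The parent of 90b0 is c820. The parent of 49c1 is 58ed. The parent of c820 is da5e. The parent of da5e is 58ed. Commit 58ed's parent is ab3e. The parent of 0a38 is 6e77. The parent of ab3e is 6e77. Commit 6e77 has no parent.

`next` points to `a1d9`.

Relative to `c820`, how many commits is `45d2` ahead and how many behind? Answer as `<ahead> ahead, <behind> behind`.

Reachable from 45d2: {0a38, 45d2, 6e77}.
Reachable from c820: {58ed, 6e77, ab3e, c820, da5e}.
Only in 45d2's history (ahead): {0a38, 45d2} — 2.
Only in c820's history (behind): {58ed, ab3e, c820, da5e} — 4.

2 ahead, 4 behind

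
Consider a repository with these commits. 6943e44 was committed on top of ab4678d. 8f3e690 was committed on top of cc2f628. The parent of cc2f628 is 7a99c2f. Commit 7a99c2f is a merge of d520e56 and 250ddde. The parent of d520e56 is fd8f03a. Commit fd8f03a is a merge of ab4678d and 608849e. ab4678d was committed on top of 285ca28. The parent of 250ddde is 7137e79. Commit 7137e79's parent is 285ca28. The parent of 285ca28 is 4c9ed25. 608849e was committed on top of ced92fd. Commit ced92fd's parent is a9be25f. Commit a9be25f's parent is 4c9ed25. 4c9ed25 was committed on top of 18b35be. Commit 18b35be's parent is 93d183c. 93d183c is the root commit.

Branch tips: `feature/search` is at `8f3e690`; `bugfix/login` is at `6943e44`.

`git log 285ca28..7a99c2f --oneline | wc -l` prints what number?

9

Reachable from 7a99c2f: {18b35be, 250ddde, 285ca28, 4c9ed25, 608849e, 7137e79, 7a99c2f, 93d183c, a9be25f, ab4678d, ced92fd, d520e56, fd8f03a}.
Reachable from 285ca28: {18b35be, 285ca28, 4c9ed25, 93d183c}.
In 7a99c2f's history but not 285ca28's: {250ddde, 608849e, 7137e79, 7a99c2f, a9be25f, ab4678d, ced92fd, d520e56, fd8f03a} — 9 commits.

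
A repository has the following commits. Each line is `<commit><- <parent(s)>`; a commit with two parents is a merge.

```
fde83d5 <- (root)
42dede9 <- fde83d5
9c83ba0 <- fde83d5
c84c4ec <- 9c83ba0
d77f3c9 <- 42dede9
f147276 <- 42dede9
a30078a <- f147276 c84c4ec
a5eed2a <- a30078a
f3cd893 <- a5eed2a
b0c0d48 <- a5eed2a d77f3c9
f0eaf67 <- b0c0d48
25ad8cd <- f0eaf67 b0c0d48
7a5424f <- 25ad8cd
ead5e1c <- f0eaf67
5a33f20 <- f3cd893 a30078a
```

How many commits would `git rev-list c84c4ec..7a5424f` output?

Reachable from 7a5424f: {25ad8cd, 42dede9, 7a5424f, 9c83ba0, a30078a, a5eed2a, b0c0d48, c84c4ec, d77f3c9, f0eaf67, f147276, fde83d5}.
Reachable from c84c4ec: {9c83ba0, c84c4ec, fde83d5}.
In 7a5424f's history but not c84c4ec's: {25ad8cd, 42dede9, 7a5424f, a30078a, a5eed2a, b0c0d48, d77f3c9, f0eaf67, f147276} — 9 commits.

9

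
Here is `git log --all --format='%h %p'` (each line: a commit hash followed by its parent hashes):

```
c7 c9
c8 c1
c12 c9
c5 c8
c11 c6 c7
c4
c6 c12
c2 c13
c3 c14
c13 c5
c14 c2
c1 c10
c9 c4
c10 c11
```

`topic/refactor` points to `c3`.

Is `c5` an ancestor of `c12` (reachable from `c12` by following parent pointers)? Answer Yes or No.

No

Ancestors of c12: {c12, c4, c9}.
c5 is not in that set, so it is not an ancestor of c12.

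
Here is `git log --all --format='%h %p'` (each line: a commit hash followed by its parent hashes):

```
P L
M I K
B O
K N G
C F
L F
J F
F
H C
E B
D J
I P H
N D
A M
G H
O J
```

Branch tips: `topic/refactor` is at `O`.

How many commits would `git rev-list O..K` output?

Reachable from K: {C, D, F, G, H, J, K, N}.
Reachable from O: {F, J, O}.
In K's history but not O's: {C, D, G, H, K, N} — 6 commits.

6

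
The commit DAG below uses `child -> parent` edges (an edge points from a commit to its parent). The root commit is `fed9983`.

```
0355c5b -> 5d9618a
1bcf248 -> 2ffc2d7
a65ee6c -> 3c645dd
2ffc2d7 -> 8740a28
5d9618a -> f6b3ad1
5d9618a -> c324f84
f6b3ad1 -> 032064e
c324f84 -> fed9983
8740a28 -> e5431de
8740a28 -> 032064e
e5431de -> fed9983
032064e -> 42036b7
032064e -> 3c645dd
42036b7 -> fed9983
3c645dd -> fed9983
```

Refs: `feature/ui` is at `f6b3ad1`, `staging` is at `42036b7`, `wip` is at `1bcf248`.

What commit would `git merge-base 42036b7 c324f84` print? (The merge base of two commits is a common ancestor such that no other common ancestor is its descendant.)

Ancestors of 42036b7: {42036b7, fed9983}.
Ancestors of c324f84: {c324f84, fed9983}.
Common ancestors: {fed9983}.
The only common ancestor is fed9983, so it is the merge base.

fed9983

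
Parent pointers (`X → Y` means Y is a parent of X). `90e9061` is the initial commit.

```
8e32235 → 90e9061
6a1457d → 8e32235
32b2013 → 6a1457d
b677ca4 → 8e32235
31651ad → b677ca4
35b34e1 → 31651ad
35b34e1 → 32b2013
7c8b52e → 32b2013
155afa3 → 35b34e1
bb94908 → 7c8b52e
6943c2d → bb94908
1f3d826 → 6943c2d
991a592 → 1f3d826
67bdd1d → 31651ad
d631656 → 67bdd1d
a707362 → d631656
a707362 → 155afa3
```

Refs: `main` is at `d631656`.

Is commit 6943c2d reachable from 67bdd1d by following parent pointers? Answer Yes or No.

Ancestors of 67bdd1d: {31651ad, 67bdd1d, 8e32235, 90e9061, b677ca4}.
6943c2d is not in that set, so it is not an ancestor of 67bdd1d.

No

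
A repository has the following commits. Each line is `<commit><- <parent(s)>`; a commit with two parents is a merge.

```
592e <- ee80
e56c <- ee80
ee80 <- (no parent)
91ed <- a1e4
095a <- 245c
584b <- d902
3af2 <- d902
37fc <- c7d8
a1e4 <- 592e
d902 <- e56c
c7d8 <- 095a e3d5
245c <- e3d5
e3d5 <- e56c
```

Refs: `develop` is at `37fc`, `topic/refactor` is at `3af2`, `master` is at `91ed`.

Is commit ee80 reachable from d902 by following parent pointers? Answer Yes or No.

Yes

Ancestors of d902 (commits reachable by following parents): {d902, e56c, ee80}.
ee80 is in that set, so it is an ancestor of d902.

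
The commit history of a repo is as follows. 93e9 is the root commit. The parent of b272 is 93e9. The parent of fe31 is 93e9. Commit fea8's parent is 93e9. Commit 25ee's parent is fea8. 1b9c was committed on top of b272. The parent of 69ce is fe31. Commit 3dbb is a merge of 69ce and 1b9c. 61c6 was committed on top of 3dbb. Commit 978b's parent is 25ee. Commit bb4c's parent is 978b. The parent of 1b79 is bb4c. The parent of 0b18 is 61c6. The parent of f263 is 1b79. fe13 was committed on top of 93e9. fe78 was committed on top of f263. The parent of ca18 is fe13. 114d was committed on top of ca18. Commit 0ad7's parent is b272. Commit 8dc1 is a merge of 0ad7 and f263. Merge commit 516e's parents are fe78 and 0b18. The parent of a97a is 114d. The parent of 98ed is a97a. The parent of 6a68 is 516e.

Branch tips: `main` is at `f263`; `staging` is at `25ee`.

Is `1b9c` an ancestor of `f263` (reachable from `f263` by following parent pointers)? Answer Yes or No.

No

Ancestors of f263: {1b79, 25ee, 93e9, 978b, bb4c, f263, fea8}.
1b9c is not in that set, so it is not an ancestor of f263.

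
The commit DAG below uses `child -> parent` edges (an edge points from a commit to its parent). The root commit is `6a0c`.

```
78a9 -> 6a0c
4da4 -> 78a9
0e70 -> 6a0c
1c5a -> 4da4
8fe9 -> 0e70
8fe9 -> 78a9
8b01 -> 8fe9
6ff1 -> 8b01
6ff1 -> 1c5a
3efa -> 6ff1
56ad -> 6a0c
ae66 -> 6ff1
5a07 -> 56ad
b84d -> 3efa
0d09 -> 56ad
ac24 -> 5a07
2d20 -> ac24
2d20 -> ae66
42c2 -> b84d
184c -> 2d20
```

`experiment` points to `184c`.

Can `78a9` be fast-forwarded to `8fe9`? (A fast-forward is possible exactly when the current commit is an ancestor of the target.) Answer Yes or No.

Yes

A fast-forward from 78a9 to 8fe9 is possible iff 78a9 is an ancestor of 8fe9.
Ancestors of 8fe9: {0e70, 6a0c, 78a9, 8fe9}.
78a9 is among them, so fast-forward is possible.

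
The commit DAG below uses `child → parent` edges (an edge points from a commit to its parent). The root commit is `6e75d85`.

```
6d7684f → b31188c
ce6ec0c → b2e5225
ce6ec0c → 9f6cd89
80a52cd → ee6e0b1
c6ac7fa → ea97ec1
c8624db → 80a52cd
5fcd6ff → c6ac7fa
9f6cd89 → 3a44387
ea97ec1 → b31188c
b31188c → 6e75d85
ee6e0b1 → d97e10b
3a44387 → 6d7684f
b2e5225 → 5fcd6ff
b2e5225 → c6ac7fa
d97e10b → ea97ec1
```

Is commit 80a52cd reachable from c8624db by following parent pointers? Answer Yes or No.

Yes

Ancestors of c8624db (commits reachable by following parents): {6e75d85, 80a52cd, b31188c, c8624db, d97e10b, ea97ec1, ee6e0b1}.
80a52cd is in that set, so it is an ancestor of c8624db.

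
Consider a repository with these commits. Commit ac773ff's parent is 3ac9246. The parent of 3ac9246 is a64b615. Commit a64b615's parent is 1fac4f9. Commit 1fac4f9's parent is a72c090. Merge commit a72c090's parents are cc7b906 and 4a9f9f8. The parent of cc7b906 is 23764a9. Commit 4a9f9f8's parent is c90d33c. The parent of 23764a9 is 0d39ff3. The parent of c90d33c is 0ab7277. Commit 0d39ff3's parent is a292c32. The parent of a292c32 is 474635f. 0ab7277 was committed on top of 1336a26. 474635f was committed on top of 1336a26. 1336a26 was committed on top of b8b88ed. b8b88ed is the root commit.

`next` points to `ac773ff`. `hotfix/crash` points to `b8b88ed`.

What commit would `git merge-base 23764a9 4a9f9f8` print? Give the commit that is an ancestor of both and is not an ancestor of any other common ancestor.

Ancestors of 23764a9: {0d39ff3, 1336a26, 23764a9, 474635f, a292c32, b8b88ed}.
Ancestors of 4a9f9f8: {0ab7277, 1336a26, 4a9f9f8, b8b88ed, c90d33c}.
Common ancestors: {1336a26, b8b88ed}.
Among these, 1336a26 is not an ancestor of any other common ancestor — it is the merge base.

1336a26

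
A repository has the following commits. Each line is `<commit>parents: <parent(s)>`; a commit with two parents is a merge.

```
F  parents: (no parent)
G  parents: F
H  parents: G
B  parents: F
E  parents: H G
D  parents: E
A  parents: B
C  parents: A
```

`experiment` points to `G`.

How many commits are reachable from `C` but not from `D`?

3

Reachable from C: {A, B, C, F}.
Reachable from D: {D, E, F, G, H}.
In C's history but not D's: {A, B, C} — 3 commits.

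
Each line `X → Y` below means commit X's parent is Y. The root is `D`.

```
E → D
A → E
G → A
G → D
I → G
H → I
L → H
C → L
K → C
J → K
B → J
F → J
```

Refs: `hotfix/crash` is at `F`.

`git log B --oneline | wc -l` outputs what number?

Walking parent pointers from B: reachable set = {A, B, C, D, E, G, H, I, J, K, L}.
That is 11 commits.

11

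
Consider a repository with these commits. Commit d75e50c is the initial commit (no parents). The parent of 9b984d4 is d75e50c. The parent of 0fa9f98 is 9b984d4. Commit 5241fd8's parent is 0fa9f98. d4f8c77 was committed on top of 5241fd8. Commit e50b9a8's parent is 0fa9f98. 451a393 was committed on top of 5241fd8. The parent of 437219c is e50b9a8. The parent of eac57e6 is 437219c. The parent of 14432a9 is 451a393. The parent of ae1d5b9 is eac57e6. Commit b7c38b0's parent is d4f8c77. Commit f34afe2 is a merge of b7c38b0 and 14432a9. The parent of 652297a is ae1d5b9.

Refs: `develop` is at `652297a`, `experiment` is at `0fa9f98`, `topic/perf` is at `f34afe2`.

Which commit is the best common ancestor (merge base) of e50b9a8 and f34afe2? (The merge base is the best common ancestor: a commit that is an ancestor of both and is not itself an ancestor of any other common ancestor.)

0fa9f98

Ancestors of e50b9a8: {0fa9f98, 9b984d4, d75e50c, e50b9a8}.
Ancestors of f34afe2: {0fa9f98, 14432a9, 451a393, 5241fd8, 9b984d4, b7c38b0, d4f8c77, d75e50c, f34afe2}.
Common ancestors: {0fa9f98, 9b984d4, d75e50c}.
Among these, 0fa9f98 is not an ancestor of any other common ancestor — it is the merge base.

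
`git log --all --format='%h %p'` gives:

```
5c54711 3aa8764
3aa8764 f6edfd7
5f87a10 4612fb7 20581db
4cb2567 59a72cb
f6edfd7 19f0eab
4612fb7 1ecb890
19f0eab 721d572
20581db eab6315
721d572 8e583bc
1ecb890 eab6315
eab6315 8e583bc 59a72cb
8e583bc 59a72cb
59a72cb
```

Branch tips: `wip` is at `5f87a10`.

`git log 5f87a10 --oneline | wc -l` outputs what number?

Walking parent pointers from 5f87a10: reachable set = {1ecb890, 20581db, 4612fb7, 59a72cb, 5f87a10, 8e583bc, eab6315}.
That is 7 commits.

7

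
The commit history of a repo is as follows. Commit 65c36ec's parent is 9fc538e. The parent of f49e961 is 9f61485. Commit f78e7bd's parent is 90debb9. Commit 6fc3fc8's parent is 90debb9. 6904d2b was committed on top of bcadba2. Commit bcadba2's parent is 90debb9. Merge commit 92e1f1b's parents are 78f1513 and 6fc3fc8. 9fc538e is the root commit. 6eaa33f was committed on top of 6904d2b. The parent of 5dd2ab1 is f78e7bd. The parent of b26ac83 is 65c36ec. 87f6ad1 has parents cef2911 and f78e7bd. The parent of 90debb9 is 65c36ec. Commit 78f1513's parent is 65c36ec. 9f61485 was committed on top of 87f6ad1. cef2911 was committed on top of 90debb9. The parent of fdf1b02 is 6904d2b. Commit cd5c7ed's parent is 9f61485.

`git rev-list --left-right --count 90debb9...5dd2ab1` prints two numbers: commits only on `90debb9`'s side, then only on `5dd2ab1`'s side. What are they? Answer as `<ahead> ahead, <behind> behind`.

0 ahead, 2 behind

Reachable from 90debb9: {65c36ec, 90debb9, 9fc538e}.
Reachable from 5dd2ab1: {5dd2ab1, 65c36ec, 90debb9, 9fc538e, f78e7bd}.
Only in 90debb9's history (ahead): {} — 0.
Only in 5dd2ab1's history (behind): {5dd2ab1, f78e7bd} — 2.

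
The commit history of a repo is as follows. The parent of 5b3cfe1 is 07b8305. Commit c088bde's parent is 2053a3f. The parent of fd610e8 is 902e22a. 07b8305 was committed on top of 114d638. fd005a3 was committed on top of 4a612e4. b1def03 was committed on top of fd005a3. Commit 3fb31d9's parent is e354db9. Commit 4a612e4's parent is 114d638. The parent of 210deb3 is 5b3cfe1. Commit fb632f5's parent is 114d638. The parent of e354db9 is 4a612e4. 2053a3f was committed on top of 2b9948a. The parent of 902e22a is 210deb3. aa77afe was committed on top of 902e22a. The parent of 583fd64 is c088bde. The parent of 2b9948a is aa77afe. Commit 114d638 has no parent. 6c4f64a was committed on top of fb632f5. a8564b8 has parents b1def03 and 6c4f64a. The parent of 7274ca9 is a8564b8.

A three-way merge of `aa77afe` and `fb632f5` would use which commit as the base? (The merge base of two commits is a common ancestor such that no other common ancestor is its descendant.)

Ancestors of aa77afe: {07b8305, 114d638, 210deb3, 5b3cfe1, 902e22a, aa77afe}.
Ancestors of fb632f5: {114d638, fb632f5}.
Common ancestors: {114d638}.
The only common ancestor is 114d638, so it is the merge base.

114d638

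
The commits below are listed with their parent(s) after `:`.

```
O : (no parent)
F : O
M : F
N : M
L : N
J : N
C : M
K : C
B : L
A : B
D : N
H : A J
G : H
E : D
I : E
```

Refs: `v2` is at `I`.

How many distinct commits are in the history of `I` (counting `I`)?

7

Walking parent pointers from I: reachable set = {D, E, F, I, M, N, O}.
That is 7 commits.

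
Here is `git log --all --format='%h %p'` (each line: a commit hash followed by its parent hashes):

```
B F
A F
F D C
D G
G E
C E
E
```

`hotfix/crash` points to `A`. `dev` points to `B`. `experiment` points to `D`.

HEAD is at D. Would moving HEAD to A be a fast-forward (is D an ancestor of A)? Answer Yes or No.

Yes

A fast-forward from D to A is possible iff D is an ancestor of A.
Ancestors of A: {A, C, D, E, F, G}.
D is among them, so fast-forward is possible.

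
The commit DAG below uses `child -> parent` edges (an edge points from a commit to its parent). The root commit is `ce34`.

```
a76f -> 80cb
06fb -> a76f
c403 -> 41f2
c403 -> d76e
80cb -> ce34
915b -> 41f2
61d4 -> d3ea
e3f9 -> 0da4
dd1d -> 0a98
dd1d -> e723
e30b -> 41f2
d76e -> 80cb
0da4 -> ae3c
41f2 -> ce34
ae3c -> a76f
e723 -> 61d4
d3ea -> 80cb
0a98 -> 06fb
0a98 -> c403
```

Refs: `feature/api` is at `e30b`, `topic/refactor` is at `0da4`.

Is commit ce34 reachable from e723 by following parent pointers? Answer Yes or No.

Ancestors of e723 (commits reachable by following parents): {61d4, 80cb, ce34, d3ea, e723}.
ce34 is in that set, so it is an ancestor of e723.

Yes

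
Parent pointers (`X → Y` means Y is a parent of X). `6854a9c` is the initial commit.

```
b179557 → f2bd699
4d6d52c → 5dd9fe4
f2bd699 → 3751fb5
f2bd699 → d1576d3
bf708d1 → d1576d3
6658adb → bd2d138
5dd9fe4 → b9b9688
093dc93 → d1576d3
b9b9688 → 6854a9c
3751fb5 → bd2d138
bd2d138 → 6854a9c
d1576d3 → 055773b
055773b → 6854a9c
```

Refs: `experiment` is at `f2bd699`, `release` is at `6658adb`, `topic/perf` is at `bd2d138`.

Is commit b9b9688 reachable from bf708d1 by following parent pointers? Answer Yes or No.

No

Ancestors of bf708d1: {055773b, 6854a9c, bf708d1, d1576d3}.
b9b9688 is not in that set, so it is not an ancestor of bf708d1.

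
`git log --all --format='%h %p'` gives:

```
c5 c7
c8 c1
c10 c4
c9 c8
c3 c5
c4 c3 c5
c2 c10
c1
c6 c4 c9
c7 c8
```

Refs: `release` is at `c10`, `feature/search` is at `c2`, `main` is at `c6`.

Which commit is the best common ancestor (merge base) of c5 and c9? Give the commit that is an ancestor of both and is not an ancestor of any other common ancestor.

Ancestors of c5: {c1, c5, c7, c8}.
Ancestors of c9: {c1, c8, c9}.
Common ancestors: {c1, c8}.
Among these, c8 is not an ancestor of any other common ancestor — it is the merge base.

c8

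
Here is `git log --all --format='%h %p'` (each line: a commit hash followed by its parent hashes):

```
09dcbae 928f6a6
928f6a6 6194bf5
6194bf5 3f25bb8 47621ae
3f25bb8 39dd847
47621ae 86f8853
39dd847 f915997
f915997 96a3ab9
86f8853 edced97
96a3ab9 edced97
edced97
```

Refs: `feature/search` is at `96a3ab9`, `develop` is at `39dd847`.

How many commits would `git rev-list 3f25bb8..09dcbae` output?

5

Reachable from 09dcbae: {09dcbae, 39dd847, 3f25bb8, 47621ae, 6194bf5, 86f8853, 928f6a6, 96a3ab9, edced97, f915997}.
Reachable from 3f25bb8: {39dd847, 3f25bb8, 96a3ab9, edced97, f915997}.
In 09dcbae's history but not 3f25bb8's: {09dcbae, 47621ae, 6194bf5, 86f8853, 928f6a6} — 5 commits.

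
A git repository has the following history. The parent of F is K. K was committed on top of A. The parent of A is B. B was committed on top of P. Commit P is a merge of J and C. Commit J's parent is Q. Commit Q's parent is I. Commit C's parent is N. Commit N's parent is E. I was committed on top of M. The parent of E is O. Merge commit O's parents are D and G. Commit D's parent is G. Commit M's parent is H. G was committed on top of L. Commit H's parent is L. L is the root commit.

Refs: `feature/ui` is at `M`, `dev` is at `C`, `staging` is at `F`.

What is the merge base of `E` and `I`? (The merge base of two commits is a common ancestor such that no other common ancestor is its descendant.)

Ancestors of E: {D, E, G, L, O}.
Ancestors of I: {H, I, L, M}.
Common ancestors: {L}.
The only common ancestor is L, so it is the merge base.

L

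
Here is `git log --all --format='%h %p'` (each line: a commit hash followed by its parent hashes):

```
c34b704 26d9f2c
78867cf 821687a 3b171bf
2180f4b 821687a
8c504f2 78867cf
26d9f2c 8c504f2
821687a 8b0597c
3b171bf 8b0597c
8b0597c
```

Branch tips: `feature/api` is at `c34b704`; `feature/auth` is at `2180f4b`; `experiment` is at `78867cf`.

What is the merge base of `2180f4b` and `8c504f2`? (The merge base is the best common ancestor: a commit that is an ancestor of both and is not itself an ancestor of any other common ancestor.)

Ancestors of 2180f4b: {2180f4b, 821687a, 8b0597c}.
Ancestors of 8c504f2: {3b171bf, 78867cf, 821687a, 8b0597c, 8c504f2}.
Common ancestors: {821687a, 8b0597c}.
Among these, 821687a is not an ancestor of any other common ancestor — it is the merge base.

821687a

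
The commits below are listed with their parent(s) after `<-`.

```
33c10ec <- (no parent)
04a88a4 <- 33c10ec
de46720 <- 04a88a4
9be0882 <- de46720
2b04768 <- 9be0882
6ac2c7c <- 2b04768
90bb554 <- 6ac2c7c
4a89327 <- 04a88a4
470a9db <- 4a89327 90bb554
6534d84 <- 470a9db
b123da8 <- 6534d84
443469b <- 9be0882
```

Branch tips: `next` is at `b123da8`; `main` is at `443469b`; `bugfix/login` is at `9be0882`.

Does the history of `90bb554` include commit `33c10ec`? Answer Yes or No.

Ancestors of 90bb554 (commits reachable by following parents): {04a88a4, 2b04768, 33c10ec, 6ac2c7c, 90bb554, 9be0882, de46720}.
33c10ec is in that set, so it is an ancestor of 90bb554.

Yes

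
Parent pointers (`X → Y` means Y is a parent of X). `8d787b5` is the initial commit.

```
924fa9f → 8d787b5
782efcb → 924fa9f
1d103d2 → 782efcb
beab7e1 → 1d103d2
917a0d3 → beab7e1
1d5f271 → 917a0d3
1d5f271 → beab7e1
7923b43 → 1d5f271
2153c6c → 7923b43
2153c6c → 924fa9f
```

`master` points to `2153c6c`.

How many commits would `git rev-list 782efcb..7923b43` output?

Reachable from 7923b43: {1d103d2, 1d5f271, 782efcb, 7923b43, 8d787b5, 917a0d3, 924fa9f, beab7e1}.
Reachable from 782efcb: {782efcb, 8d787b5, 924fa9f}.
In 7923b43's history but not 782efcb's: {1d103d2, 1d5f271, 7923b43, 917a0d3, beab7e1} — 5 commits.

5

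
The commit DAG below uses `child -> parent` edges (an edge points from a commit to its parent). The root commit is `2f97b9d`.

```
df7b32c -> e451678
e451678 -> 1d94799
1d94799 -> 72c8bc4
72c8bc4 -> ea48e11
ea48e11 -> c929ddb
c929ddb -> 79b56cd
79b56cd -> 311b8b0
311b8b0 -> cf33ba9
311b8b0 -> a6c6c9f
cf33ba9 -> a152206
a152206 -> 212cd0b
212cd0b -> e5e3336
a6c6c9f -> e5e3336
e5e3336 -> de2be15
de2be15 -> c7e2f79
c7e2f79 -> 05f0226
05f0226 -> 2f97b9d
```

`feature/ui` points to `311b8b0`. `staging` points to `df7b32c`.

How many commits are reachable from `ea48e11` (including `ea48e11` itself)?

Walking parent pointers from ea48e11: reachable set = {05f0226, 212cd0b, 2f97b9d, 311b8b0, 79b56cd, a152206, a6c6c9f, c7e2f79, c929ddb, cf33ba9, de2be15, e5e3336, ea48e11}.
That is 13 commits.

13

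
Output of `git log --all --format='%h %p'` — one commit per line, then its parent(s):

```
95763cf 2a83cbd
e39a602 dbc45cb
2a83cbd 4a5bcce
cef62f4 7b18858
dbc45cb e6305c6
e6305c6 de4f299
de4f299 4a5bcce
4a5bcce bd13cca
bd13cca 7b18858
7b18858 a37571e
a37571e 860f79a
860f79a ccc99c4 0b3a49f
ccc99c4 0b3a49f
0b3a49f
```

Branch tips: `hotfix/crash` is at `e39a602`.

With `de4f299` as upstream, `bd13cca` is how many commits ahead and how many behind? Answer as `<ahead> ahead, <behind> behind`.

0 ahead, 2 behind

Reachable from bd13cca: {0b3a49f, 7b18858, 860f79a, a37571e, bd13cca, ccc99c4}.
Reachable from de4f299: {0b3a49f, 4a5bcce, 7b18858, 860f79a, a37571e, bd13cca, ccc99c4, de4f299}.
Only in bd13cca's history (ahead): {} — 0.
Only in de4f299's history (behind): {4a5bcce, de4f299} — 2.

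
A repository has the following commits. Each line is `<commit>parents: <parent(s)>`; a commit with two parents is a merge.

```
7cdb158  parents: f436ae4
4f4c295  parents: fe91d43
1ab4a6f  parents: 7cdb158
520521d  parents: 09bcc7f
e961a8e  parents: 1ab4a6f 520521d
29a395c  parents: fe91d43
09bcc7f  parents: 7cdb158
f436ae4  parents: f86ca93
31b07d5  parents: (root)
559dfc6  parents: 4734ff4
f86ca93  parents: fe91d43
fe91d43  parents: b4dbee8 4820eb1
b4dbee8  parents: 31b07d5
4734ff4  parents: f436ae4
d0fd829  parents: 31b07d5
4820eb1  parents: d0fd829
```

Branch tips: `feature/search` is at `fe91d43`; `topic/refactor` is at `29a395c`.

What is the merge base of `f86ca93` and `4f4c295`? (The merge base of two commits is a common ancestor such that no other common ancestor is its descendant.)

fe91d43

Ancestors of f86ca93: {31b07d5, 4820eb1, b4dbee8, d0fd829, f86ca93, fe91d43}.
Ancestors of 4f4c295: {31b07d5, 4820eb1, 4f4c295, b4dbee8, d0fd829, fe91d43}.
Common ancestors: {31b07d5, 4820eb1, b4dbee8, d0fd829, fe91d43}.
Among these, fe91d43 is not an ancestor of any other common ancestor — it is the merge base.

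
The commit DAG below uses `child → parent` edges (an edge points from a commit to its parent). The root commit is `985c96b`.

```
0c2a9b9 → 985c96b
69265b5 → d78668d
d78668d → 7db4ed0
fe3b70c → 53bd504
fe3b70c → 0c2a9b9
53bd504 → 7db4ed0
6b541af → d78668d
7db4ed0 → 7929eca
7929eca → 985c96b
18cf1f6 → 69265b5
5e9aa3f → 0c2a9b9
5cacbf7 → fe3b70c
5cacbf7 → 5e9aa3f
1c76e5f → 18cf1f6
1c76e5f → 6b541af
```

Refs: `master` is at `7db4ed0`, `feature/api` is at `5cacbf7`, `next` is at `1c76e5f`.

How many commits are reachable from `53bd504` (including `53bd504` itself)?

Walking parent pointers from 53bd504: reachable set = {53bd504, 7929eca, 7db4ed0, 985c96b}.
That is 4 commits.

4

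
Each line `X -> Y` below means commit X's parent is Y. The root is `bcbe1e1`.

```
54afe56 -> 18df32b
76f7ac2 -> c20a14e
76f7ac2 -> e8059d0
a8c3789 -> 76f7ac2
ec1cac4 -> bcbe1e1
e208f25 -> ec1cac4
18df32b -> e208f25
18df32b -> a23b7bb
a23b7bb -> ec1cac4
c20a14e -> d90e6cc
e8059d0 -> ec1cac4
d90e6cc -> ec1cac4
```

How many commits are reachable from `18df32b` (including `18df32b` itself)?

5

Walking parent pointers from 18df32b: reachable set = {18df32b, a23b7bb, bcbe1e1, e208f25, ec1cac4}.
That is 5 commits.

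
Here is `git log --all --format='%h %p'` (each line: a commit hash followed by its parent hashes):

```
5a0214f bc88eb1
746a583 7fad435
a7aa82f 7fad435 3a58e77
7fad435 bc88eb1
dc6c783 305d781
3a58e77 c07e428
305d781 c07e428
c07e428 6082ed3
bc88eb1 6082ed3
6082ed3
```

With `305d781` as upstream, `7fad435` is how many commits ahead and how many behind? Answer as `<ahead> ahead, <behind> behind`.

2 ahead, 2 behind

Reachable from 7fad435: {6082ed3, 7fad435, bc88eb1}.
Reachable from 305d781: {305d781, 6082ed3, c07e428}.
Only in 7fad435's history (ahead): {7fad435, bc88eb1} — 2.
Only in 305d781's history (behind): {305d781, c07e428} — 2.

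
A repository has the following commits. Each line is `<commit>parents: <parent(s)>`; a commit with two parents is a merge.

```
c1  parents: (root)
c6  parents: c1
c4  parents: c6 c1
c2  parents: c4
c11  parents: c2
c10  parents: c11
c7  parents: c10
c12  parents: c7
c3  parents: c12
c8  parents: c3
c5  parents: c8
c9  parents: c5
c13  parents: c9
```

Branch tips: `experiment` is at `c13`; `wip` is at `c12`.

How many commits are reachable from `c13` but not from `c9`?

1

Reachable from c13: {c1, c10, c11, c12, c13, c2, c3, c4, c5, c6, c7, c8, c9}.
Reachable from c9: {c1, c10, c11, c12, c2, c3, c4, c5, c6, c7, c8, c9}.
In c13's history but not c9's: {c13} — 1 commit.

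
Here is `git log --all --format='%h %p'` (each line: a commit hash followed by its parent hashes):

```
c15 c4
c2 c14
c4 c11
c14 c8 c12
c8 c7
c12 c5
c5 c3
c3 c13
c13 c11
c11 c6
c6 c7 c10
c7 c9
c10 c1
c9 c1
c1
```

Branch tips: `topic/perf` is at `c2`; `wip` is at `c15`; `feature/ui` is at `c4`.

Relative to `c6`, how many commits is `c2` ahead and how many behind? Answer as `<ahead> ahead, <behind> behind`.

8 ahead, 0 behind

Reachable from c2: {c1, c10, c11, c12, c13, c14, c2, c3, c5, c6, c7, c8, c9}.
Reachable from c6: {c1, c10, c6, c7, c9}.
Only in c2's history (ahead): {c11, c12, c13, c14, c2, c3, c5, c8} — 8.
Only in c6's history (behind): {} — 0.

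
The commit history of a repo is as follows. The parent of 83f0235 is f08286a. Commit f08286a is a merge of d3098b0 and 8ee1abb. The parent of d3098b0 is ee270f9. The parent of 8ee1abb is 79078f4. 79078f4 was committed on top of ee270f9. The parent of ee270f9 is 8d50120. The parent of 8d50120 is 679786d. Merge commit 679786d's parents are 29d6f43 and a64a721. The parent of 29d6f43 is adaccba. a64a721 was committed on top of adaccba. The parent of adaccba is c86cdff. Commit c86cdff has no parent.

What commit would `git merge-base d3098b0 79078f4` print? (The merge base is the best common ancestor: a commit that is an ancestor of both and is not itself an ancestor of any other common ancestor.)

Ancestors of d3098b0: {29d6f43, 679786d, 8d50120, a64a721, adaccba, c86cdff, d3098b0, ee270f9}.
Ancestors of 79078f4: {29d6f43, 679786d, 79078f4, 8d50120, a64a721, adaccba, c86cdff, ee270f9}.
Common ancestors: {29d6f43, 679786d, 8d50120, a64a721, adaccba, c86cdff, ee270f9}.
Among these, ee270f9 is not an ancestor of any other common ancestor — it is the merge base.

ee270f9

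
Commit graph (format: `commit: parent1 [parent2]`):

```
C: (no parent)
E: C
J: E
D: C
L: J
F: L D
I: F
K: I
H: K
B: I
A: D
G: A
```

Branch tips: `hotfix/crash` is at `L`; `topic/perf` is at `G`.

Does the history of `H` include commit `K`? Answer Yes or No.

Yes

Ancestors of H (commits reachable by following parents): {C, D, E, F, H, I, J, K, L}.
K is in that set, so it is an ancestor of H.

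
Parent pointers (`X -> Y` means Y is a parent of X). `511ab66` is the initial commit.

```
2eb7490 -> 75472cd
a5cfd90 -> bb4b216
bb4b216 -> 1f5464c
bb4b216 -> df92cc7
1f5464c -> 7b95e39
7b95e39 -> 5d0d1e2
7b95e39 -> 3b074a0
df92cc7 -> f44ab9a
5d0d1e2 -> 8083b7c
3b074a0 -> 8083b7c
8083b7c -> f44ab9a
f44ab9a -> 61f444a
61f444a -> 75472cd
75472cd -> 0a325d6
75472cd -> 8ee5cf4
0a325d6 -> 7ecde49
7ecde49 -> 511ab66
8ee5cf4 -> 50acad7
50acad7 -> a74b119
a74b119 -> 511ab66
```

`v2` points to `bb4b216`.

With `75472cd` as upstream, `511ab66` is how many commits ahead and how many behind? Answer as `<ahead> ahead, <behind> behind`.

Reachable from 511ab66: {511ab66}.
Reachable from 75472cd: {0a325d6, 50acad7, 511ab66, 75472cd, 7ecde49, 8ee5cf4, a74b119}.
Only in 511ab66's history (ahead): {} — 0.
Only in 75472cd's history (behind): {0a325d6, 50acad7, 75472cd, 7ecde49, 8ee5cf4, a74b119} — 6.

0 ahead, 6 behind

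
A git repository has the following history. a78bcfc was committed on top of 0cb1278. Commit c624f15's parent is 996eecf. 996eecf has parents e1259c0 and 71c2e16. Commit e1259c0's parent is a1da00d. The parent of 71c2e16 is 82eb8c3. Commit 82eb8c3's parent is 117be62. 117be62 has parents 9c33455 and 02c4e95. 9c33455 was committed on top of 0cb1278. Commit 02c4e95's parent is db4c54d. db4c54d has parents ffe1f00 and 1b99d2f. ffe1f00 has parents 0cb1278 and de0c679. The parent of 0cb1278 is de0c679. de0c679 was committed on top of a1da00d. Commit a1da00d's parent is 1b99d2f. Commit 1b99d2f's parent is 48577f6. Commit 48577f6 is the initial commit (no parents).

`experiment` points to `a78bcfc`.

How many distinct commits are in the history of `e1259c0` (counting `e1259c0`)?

4

Walking parent pointers from e1259c0: reachable set = {1b99d2f, 48577f6, a1da00d, e1259c0}.
That is 4 commits.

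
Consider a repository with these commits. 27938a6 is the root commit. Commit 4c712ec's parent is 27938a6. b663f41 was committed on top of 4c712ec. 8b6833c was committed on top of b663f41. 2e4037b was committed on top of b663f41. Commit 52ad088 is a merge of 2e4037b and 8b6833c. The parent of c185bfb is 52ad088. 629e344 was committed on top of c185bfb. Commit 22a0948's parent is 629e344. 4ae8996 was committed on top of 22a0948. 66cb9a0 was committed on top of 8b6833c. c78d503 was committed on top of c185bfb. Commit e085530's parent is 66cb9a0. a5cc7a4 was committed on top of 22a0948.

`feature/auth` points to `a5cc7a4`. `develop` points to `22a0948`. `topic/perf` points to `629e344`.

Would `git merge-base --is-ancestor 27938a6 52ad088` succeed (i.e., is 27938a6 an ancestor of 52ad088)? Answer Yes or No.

Yes

Ancestors of 52ad088 (commits reachable by following parents): {27938a6, 2e4037b, 4c712ec, 52ad088, 8b6833c, b663f41}.
27938a6 is in that set, so it is an ancestor of 52ad088.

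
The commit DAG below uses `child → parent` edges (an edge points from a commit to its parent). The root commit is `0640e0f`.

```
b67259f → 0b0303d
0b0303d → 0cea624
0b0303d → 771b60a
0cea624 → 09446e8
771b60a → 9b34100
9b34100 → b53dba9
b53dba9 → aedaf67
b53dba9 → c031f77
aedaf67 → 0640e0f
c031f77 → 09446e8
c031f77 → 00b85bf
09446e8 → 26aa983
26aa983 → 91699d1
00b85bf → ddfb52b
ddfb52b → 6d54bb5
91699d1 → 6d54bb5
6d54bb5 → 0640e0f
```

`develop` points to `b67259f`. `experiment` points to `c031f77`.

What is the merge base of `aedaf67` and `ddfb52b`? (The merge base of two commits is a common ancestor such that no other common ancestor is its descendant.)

0640e0f

Ancestors of aedaf67: {0640e0f, aedaf67}.
Ancestors of ddfb52b: {0640e0f, 6d54bb5, ddfb52b}.
Common ancestors: {0640e0f}.
The only common ancestor is 0640e0f, so it is the merge base.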